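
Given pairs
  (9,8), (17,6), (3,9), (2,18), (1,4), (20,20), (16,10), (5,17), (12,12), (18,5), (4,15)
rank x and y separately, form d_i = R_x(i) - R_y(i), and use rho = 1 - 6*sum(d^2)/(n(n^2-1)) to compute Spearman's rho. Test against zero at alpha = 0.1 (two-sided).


Step 1: Rank x and y separately (midranks; no ties here).
rank(x): 9->6, 17->9, 3->3, 2->2, 1->1, 20->11, 16->8, 5->5, 12->7, 18->10, 4->4
rank(y): 8->4, 6->3, 9->5, 18->10, 4->1, 20->11, 10->6, 17->9, 12->7, 5->2, 15->8
Step 2: d_i = R_x(i) - R_y(i); compute d_i^2.
  (6-4)^2=4, (9-3)^2=36, (3-5)^2=4, (2-10)^2=64, (1-1)^2=0, (11-11)^2=0, (8-6)^2=4, (5-9)^2=16, (7-7)^2=0, (10-2)^2=64, (4-8)^2=16
sum(d^2) = 208.
Step 3: rho = 1 - 6*208 / (11*(11^2 - 1)) = 1 - 1248/1320 = 0.054545.
Step 4: Under H0, t = rho * sqrt((n-2)/(1-rho^2)) = 0.1639 ~ t(9).
Step 5: Two-sided p-value from the t-distribution with 9 df = 0.873447.
Step 6: alpha = 0.1. fail to reject H0.

rho = 0.0545, p = 0.873447, fail to reject H0 at alpha = 0.1.


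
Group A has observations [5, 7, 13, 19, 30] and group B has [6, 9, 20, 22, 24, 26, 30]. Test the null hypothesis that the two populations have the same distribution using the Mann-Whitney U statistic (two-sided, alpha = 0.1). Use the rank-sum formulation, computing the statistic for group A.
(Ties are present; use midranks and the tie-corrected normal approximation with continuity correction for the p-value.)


Step 1: Combine and sort all 12 observations; assign midranks.
sorted (value, group): (5,X), (6,Y), (7,X), (9,Y), (13,X), (19,X), (20,Y), (22,Y), (24,Y), (26,Y), (30,X), (30,Y)
ranks: 5->1, 6->2, 7->3, 9->4, 13->5, 19->6, 20->7, 22->8, 24->9, 26->10, 30->11.5, 30->11.5
Step 2: Rank sum for X: R1 = 1 + 3 + 5 + 6 + 11.5 = 26.5.
Step 3: U_X = R1 - n1(n1+1)/2 = 26.5 - 5*6/2 = 26.5 - 15 = 11.5.
       U_Y = n1*n2 - U_X = 35 - 11.5 = 23.5.
Step 4: Ties are present, so use the tie-corrected normal approximation (with continuity correction) for the p-value.
Step 5: p-value = 0.370914; compare to alpha = 0.1. fail to reject H0.

U_X = 11.5, p = 0.370914, fail to reject H0 at alpha = 0.1.


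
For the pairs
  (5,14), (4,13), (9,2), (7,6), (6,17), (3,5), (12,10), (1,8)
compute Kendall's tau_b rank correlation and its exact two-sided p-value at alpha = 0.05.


Step 1: Enumerate the 28 unordered pairs (i,j) with i<j and classify each by sign(x_j-x_i) * sign(y_j-y_i).
  (1,2):dx=-1,dy=-1->C; (1,3):dx=+4,dy=-12->D; (1,4):dx=+2,dy=-8->D; (1,5):dx=+1,dy=+3->C
  (1,6):dx=-2,dy=-9->C; (1,7):dx=+7,dy=-4->D; (1,8):dx=-4,dy=-6->C; (2,3):dx=+5,dy=-11->D
  (2,4):dx=+3,dy=-7->D; (2,5):dx=+2,dy=+4->C; (2,6):dx=-1,dy=-8->C; (2,7):dx=+8,dy=-3->D
  (2,8):dx=-3,dy=-5->C; (3,4):dx=-2,dy=+4->D; (3,5):dx=-3,dy=+15->D; (3,6):dx=-6,dy=+3->D
  (3,7):dx=+3,dy=+8->C; (3,8):dx=-8,dy=+6->D; (4,5):dx=-1,dy=+11->D; (4,6):dx=-4,dy=-1->C
  (4,7):dx=+5,dy=+4->C; (4,8):dx=-6,dy=+2->D; (5,6):dx=-3,dy=-12->C; (5,7):dx=+6,dy=-7->D
  (5,8):dx=-5,dy=-9->C; (6,7):dx=+9,dy=+5->C; (6,8):dx=-2,dy=+3->D; (7,8):dx=-11,dy=-2->C
Step 2: C = 14, D = 14, total pairs = 28.
Step 3: tau = (C - D)/(n(n-1)/2) = (14 - 14)/28 = 0.000000.
Step 4: Exact two-sided p-value (enumerate n! = 40320 permutations of y under H0): p = 1.000000.
Step 5: alpha = 0.05. fail to reject H0.

tau_b = 0.0000 (C=14, D=14), p = 1.000000, fail to reject H0.


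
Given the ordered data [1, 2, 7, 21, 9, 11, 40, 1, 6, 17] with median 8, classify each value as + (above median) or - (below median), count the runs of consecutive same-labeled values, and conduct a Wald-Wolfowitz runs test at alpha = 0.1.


Step 1: Compute median = 8; label A = above, B = below.
Labels in order: BBBAAAABBA  (n_A = 5, n_B = 5)
Step 2: Count runs R = 4.
Step 3: Under H0 (random ordering), E[R] = 2*n_A*n_B/(n_A+n_B) + 1 = 2*5*5/10 + 1 = 6.0000.
        Var[R] = 2*n_A*n_B*(2*n_A*n_B - n_A - n_B) / ((n_A+n_B)^2 * (n_A+n_B-1)) = 2000/900 = 2.2222.
        SD[R] = 1.4907.
Step 4: Continuity-corrected z = (R + 0.5 - E[R]) / SD[R] = (4 + 0.5 - 6.0000) / 1.4907 = -1.0062.
Step 5: Two-sided p-value via normal approximation = 2*(1 - Phi(|z|)) = 0.314305.
Step 6: alpha = 0.1. fail to reject H0.

R = 4, z = -1.0062, p = 0.314305, fail to reject H0.


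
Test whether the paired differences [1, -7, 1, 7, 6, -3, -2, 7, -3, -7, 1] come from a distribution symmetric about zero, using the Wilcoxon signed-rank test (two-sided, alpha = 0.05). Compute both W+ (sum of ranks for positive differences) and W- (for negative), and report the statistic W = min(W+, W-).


Step 1: Drop any zero differences (none here) and take |d_i|.
|d| = [1, 7, 1, 7, 6, 3, 2, 7, 3, 7, 1]
Step 2: Midrank |d_i| (ties get averaged ranks).
ranks: |1|->2, |7|->9.5, |1|->2, |7|->9.5, |6|->7, |3|->5.5, |2|->4, |7|->9.5, |3|->5.5, |7|->9.5, |1|->2
Step 3: Attach original signs; sum ranks with positive sign and with negative sign.
W+ = 2 + 2 + 9.5 + 7 + 9.5 + 2 = 32
W- = 9.5 + 5.5 + 4 + 5.5 + 9.5 = 34
(Check: W+ + W- = 66 should equal n(n+1)/2 = 66.)
Step 4: Test statistic W = min(W+, W-) = 32.
Step 5: Ties in |d|, so use the tie-corrected normal approximation.
        E[W] = n(n+1)/4 = 11*12/4 = 33.
        Tie groups: |d|=1 (t=3), |d|=3 (t=2), |d|=7 (t=4); sum(t^3 - t) = 90.
        Var[W] = n(n+1)(2n+1)/24 - sum(t^3-t)/48 = 3036/24 - 90/48 = 124.625.
        z = (W - E[W]) / sqrt(Var[W]) = (32 - 33) / 11.1636 = -0.0896.
        Two-sided p = 2*Phi(z) = 0.928623.
Step 6: alpha = 0.05. fail to reject H0.

W+ = 32, W- = 34, W = min = 32, p = 0.928623, fail to reject H0.


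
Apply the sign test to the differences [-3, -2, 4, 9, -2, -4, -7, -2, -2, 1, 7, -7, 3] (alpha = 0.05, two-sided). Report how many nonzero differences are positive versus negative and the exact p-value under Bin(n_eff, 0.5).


Step 1: Discard zero differences. Original n = 13; n_eff = number of nonzero differences = 13.
Nonzero differences (with sign): -3, -2, +4, +9, -2, -4, -7, -2, -2, +1, +7, -7, +3
Step 2: Count signs: positive = 5, negative = 8.
Step 3: Under H0: P(positive) = 0.5, so the number of positives S ~ Bin(13, 0.5).
Step 4: Two-sided exact p-value = sum of Bin(13,0.5) probabilities at or below the observed probability = 0.581055.
Step 5: alpha = 0.05. fail to reject H0.

n_eff = 13, pos = 5, neg = 8, p = 0.581055, fail to reject H0.


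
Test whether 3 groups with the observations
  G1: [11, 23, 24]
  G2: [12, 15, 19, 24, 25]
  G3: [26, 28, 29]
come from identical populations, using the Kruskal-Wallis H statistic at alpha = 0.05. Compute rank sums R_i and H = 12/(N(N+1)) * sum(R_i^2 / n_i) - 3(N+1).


Step 1: Combine all N = 11 observations and assign midranks.
sorted (value, group, rank): (11,G1,1), (12,G2,2), (15,G2,3), (19,G2,4), (23,G1,5), (24,G1,6.5), (24,G2,6.5), (25,G2,8), (26,G3,9), (28,G3,10), (29,G3,11)
Step 2: Sum ranks within each group.
R_1 = 12.5 (n_1 = 3)
R_2 = 23.5 (n_2 = 5)
R_3 = 30 (n_3 = 3)
Step 3: H = 12/(N(N+1)) * sum(R_i^2/n_i) - 3(N+1)
     = 12/(11*12) * (12.5^2/3 + 23.5^2/5 + 30^2/3) - 3*12
     = 0.090909 * 462.533 - 36
     = 6.048485.
Step 4: Ties present; correction factor C = 1 - 6/(11^3 - 11) = 0.995455. Corrected H = 6.048485 / 0.995455 = 6.076104.
Step 5: Under H0, H ~ chi^2(2); p-value = 0.047928.
Step 6: alpha = 0.05. reject H0.

H = 6.0761, df = 2, p = 0.047928, reject H0.


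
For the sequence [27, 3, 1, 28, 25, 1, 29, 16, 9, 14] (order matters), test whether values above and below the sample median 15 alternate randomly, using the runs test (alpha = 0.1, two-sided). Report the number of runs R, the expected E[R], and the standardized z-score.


Step 1: Compute median = 15; label A = above, B = below.
Labels in order: ABBAABAABB  (n_A = 5, n_B = 5)
Step 2: Count runs R = 6.
Step 3: Under H0 (random ordering), E[R] = 2*n_A*n_B/(n_A+n_B) + 1 = 2*5*5/10 + 1 = 6.0000.
        Var[R] = 2*n_A*n_B*(2*n_A*n_B - n_A - n_B) / ((n_A+n_B)^2 * (n_A+n_B-1)) = 2000/900 = 2.2222.
        SD[R] = 1.4907.
Step 4: R = E[R], so z = 0 with no continuity correction.
Step 5: Two-sided p-value via normal approximation = 2*(1 - Phi(|z|)) = 1.000000.
Step 6: alpha = 0.1. fail to reject H0.

R = 6, z = 0.0000, p = 1.000000, fail to reject H0.


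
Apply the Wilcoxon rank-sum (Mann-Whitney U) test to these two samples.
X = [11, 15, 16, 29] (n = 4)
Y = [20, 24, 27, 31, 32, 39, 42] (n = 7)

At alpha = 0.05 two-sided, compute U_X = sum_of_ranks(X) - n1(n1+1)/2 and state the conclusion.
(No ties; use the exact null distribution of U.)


Step 1: Combine and sort all 11 observations; assign midranks.
sorted (value, group): (11,X), (15,X), (16,X), (20,Y), (24,Y), (27,Y), (29,X), (31,Y), (32,Y), (39,Y), (42,Y)
ranks: 11->1, 15->2, 16->3, 20->4, 24->5, 27->6, 29->7, 31->8, 32->9, 39->10, 42->11
Step 2: Rank sum for X: R1 = 1 + 2 + 3 + 7 = 13.
Step 3: U_X = R1 - n1(n1+1)/2 = 13 - 4*5/2 = 13 - 10 = 3.
       U_Y = n1*n2 - U_X = 28 - 3 = 25.
Step 4: No ties, so the exact null distribution of U (based on enumerating the C(11,4) = 330 equally likely rank assignments) gives the two-sided p-value.
Step 5: p-value = 0.042424; compare to alpha = 0.05. reject H0.

U_X = 3, p = 0.042424, reject H0 at alpha = 0.05.


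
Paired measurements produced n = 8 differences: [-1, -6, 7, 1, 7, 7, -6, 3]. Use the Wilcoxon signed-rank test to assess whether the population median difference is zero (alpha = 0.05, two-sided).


Step 1: Drop any zero differences (none here) and take |d_i|.
|d| = [1, 6, 7, 1, 7, 7, 6, 3]
Step 2: Midrank |d_i| (ties get averaged ranks).
ranks: |1|->1.5, |6|->4.5, |7|->7, |1|->1.5, |7|->7, |7|->7, |6|->4.5, |3|->3
Step 3: Attach original signs; sum ranks with positive sign and with negative sign.
W+ = 7 + 1.5 + 7 + 7 + 3 = 25.5
W- = 1.5 + 4.5 + 4.5 = 10.5
(Check: W+ + W- = 36 should equal n(n+1)/2 = 36.)
Step 4: Test statistic W = min(W+, W-) = 10.5.
Step 5: Ties in |d|, so use the tie-corrected normal approximation.
        E[W] = n(n+1)/4 = 8*9/4 = 18.
        Tie groups: |d|=1 (t=2), |d|=6 (t=2), |d|=7 (t=3); sum(t^3 - t) = 36.
        Var[W] = n(n+1)(2n+1)/24 - sum(t^3-t)/48 = 1224/24 - 36/48 = 50.25.
        z = (W - E[W]) / sqrt(Var[W]) = (10.5 - 18) / 7.0887 = -1.0580.
        Two-sided p = 2*Phi(z) = 0.290047.
Step 6: alpha = 0.05. fail to reject H0.

W+ = 25.5, W- = 10.5, W = min = 10.5, p = 0.290047, fail to reject H0.


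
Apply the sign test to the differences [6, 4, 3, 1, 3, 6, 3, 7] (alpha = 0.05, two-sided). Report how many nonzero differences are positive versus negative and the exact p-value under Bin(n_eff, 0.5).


Step 1: Discard zero differences. Original n = 8; n_eff = number of nonzero differences = 8.
Nonzero differences (with sign): +6, +4, +3, +1, +3, +6, +3, +7
Step 2: Count signs: positive = 8, negative = 0.
Step 3: Under H0: P(positive) = 0.5, so the number of positives S ~ Bin(8, 0.5).
Step 4: Two-sided exact p-value = sum of Bin(8,0.5) probabilities at or below the observed probability = 0.007812.
Step 5: alpha = 0.05. reject H0.

n_eff = 8, pos = 8, neg = 0, p = 0.007812, reject H0.


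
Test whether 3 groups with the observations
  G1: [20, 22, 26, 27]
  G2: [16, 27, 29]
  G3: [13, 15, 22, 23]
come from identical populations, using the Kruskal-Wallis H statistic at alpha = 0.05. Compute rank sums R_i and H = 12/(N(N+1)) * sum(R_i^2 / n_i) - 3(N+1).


Step 1: Combine all N = 11 observations and assign midranks.
sorted (value, group, rank): (13,G3,1), (15,G3,2), (16,G2,3), (20,G1,4), (22,G1,5.5), (22,G3,5.5), (23,G3,7), (26,G1,8), (27,G1,9.5), (27,G2,9.5), (29,G2,11)
Step 2: Sum ranks within each group.
R_1 = 27 (n_1 = 4)
R_2 = 23.5 (n_2 = 3)
R_3 = 15.5 (n_3 = 4)
Step 3: H = 12/(N(N+1)) * sum(R_i^2/n_i) - 3(N+1)
     = 12/(11*12) * (27^2/4 + 23.5^2/3 + 15.5^2/4) - 3*12
     = 0.090909 * 426.396 - 36
     = 2.763258.
Step 4: Ties present; correction factor C = 1 - 12/(11^3 - 11) = 0.990909. Corrected H = 2.763258 / 0.990909 = 2.788609.
Step 5: Under H0, H ~ chi^2(2); p-value = 0.248006.
Step 6: alpha = 0.05. fail to reject H0.

H = 2.7886, df = 2, p = 0.248006, fail to reject H0.


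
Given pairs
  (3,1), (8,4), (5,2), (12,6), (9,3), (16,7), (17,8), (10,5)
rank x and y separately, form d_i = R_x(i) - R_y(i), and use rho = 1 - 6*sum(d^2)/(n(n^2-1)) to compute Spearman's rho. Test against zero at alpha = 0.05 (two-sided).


Step 1: Rank x and y separately (midranks; no ties here).
rank(x): 3->1, 8->3, 5->2, 12->6, 9->4, 16->7, 17->8, 10->5
rank(y): 1->1, 4->4, 2->2, 6->6, 3->3, 7->7, 8->8, 5->5
Step 2: d_i = R_x(i) - R_y(i); compute d_i^2.
  (1-1)^2=0, (3-4)^2=1, (2-2)^2=0, (6-6)^2=0, (4-3)^2=1, (7-7)^2=0, (8-8)^2=0, (5-5)^2=0
sum(d^2) = 2.
Step 3: rho = 1 - 6*2 / (8*(8^2 - 1)) = 1 - 12/504 = 0.976190.
Step 4: Under H0, t = rho * sqrt((n-2)/(1-rho^2)) = 11.0235 ~ t(6).
Step 5: Two-sided p-value from the t-distribution with 6 df = 0.000033.
Step 6: alpha = 0.05. reject H0.

rho = 0.9762, p = 0.000033, reject H0 at alpha = 0.05.


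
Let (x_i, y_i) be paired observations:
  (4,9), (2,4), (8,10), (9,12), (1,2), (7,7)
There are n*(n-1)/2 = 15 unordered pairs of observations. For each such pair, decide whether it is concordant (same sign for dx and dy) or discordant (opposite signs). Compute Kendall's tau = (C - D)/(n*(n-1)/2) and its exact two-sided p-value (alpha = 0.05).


Step 1: Enumerate the 15 unordered pairs (i,j) with i<j and classify each by sign(x_j-x_i) * sign(y_j-y_i).
  (1,2):dx=-2,dy=-5->C; (1,3):dx=+4,dy=+1->C; (1,4):dx=+5,dy=+3->C; (1,5):dx=-3,dy=-7->C
  (1,6):dx=+3,dy=-2->D; (2,3):dx=+6,dy=+6->C; (2,4):dx=+7,dy=+8->C; (2,5):dx=-1,dy=-2->C
  (2,6):dx=+5,dy=+3->C; (3,4):dx=+1,dy=+2->C; (3,5):dx=-7,dy=-8->C; (3,6):dx=-1,dy=-3->C
  (4,5):dx=-8,dy=-10->C; (4,6):dx=-2,dy=-5->C; (5,6):dx=+6,dy=+5->C
Step 2: C = 14, D = 1, total pairs = 15.
Step 3: tau = (C - D)/(n(n-1)/2) = (14 - 1)/15 = 0.866667.
Step 4: Exact two-sided p-value (enumerate n! = 720 permutations of y under H0): p = 0.016667.
Step 5: alpha = 0.05. reject H0.

tau_b = 0.8667 (C=14, D=1), p = 0.016667, reject H0.


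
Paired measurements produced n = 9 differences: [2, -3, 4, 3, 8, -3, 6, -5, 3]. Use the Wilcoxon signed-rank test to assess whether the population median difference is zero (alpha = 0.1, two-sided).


Step 1: Drop any zero differences (none here) and take |d_i|.
|d| = [2, 3, 4, 3, 8, 3, 6, 5, 3]
Step 2: Midrank |d_i| (ties get averaged ranks).
ranks: |2|->1, |3|->3.5, |4|->6, |3|->3.5, |8|->9, |3|->3.5, |6|->8, |5|->7, |3|->3.5
Step 3: Attach original signs; sum ranks with positive sign and with negative sign.
W+ = 1 + 6 + 3.5 + 9 + 8 + 3.5 = 31
W- = 3.5 + 3.5 + 7 = 14
(Check: W+ + W- = 45 should equal n(n+1)/2 = 45.)
Step 4: Test statistic W = min(W+, W-) = 14.
Step 5: Ties in |d|, so use the tie-corrected normal approximation.
        E[W] = n(n+1)/4 = 9*10/4 = 22.5.
        Tie groups: |d|=3 (t=4); sum(t^3 - t) = 60.
        Var[W] = n(n+1)(2n+1)/24 - sum(t^3-t)/48 = 1710/24 - 60/48 = 70.
        z = (W - E[W]) / sqrt(Var[W]) = (14 - 22.5) / 8.3666 = -1.0159.
        Two-sided p = 2*Phi(z) = 0.309656.
Step 6: alpha = 0.1. fail to reject H0.

W+ = 31, W- = 14, W = min = 14, p = 0.309656, fail to reject H0.


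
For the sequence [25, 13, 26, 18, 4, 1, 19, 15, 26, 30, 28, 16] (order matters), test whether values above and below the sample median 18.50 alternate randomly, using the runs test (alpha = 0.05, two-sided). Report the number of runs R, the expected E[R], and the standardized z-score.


Step 1: Compute median = 18.50; label A = above, B = below.
Labels in order: ABABBBABAAAB  (n_A = 6, n_B = 6)
Step 2: Count runs R = 8.
Step 3: Under H0 (random ordering), E[R] = 2*n_A*n_B/(n_A+n_B) + 1 = 2*6*6/12 + 1 = 7.0000.
        Var[R] = 2*n_A*n_B*(2*n_A*n_B - n_A - n_B) / ((n_A+n_B)^2 * (n_A+n_B-1)) = 4320/1584 = 2.7273.
        SD[R] = 1.6514.
Step 4: Continuity-corrected z = (R - 0.5 - E[R]) / SD[R] = (8 - 0.5 - 7.0000) / 1.6514 = 0.3028.
Step 5: Two-sided p-value via normal approximation = 2*(1 - Phi(|z|)) = 0.762069.
Step 6: alpha = 0.05. fail to reject H0.

R = 8, z = 0.3028, p = 0.762069, fail to reject H0.


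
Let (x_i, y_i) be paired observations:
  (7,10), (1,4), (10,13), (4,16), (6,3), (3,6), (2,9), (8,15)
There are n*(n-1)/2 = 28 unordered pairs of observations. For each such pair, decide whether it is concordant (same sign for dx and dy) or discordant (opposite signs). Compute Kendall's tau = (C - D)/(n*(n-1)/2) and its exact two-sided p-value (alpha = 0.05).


Step 1: Enumerate the 28 unordered pairs (i,j) with i<j and classify each by sign(x_j-x_i) * sign(y_j-y_i).
  (1,2):dx=-6,dy=-6->C; (1,3):dx=+3,dy=+3->C; (1,4):dx=-3,dy=+6->D; (1,5):dx=-1,dy=-7->C
  (1,6):dx=-4,dy=-4->C; (1,7):dx=-5,dy=-1->C; (1,8):dx=+1,dy=+5->C; (2,3):dx=+9,dy=+9->C
  (2,4):dx=+3,dy=+12->C; (2,5):dx=+5,dy=-1->D; (2,6):dx=+2,dy=+2->C; (2,7):dx=+1,dy=+5->C
  (2,8):dx=+7,dy=+11->C; (3,4):dx=-6,dy=+3->D; (3,5):dx=-4,dy=-10->C; (3,6):dx=-7,dy=-7->C
  (3,7):dx=-8,dy=-4->C; (3,8):dx=-2,dy=+2->D; (4,5):dx=+2,dy=-13->D; (4,6):dx=-1,dy=-10->C
  (4,7):dx=-2,dy=-7->C; (4,8):dx=+4,dy=-1->D; (5,6):dx=-3,dy=+3->D; (5,7):dx=-4,dy=+6->D
  (5,8):dx=+2,dy=+12->C; (6,7):dx=-1,dy=+3->D; (6,8):dx=+5,dy=+9->C; (7,8):dx=+6,dy=+6->C
Step 2: C = 19, D = 9, total pairs = 28.
Step 3: tau = (C - D)/(n(n-1)/2) = (19 - 9)/28 = 0.357143.
Step 4: Exact two-sided p-value (enumerate n! = 40320 permutations of y under H0): p = 0.275099.
Step 5: alpha = 0.05. fail to reject H0.

tau_b = 0.3571 (C=19, D=9), p = 0.275099, fail to reject H0.


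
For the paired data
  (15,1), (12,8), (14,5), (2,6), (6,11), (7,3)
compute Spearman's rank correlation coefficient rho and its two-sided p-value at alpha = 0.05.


Step 1: Rank x and y separately (midranks; no ties here).
rank(x): 15->6, 12->4, 14->5, 2->1, 6->2, 7->3
rank(y): 1->1, 8->5, 5->3, 6->4, 11->6, 3->2
Step 2: d_i = R_x(i) - R_y(i); compute d_i^2.
  (6-1)^2=25, (4-5)^2=1, (5-3)^2=4, (1-4)^2=9, (2-6)^2=16, (3-2)^2=1
sum(d^2) = 56.
Step 3: rho = 1 - 6*56 / (6*(6^2 - 1)) = 1 - 336/210 = -0.600000.
Step 4: Under H0, t = rho * sqrt((n-2)/(1-rho^2)) = -1.5000 ~ t(4).
Step 5: Two-sided p-value from the t-distribution with 4 df = 0.208000.
Step 6: alpha = 0.05. fail to reject H0.

rho = -0.6000, p = 0.208000, fail to reject H0 at alpha = 0.05.


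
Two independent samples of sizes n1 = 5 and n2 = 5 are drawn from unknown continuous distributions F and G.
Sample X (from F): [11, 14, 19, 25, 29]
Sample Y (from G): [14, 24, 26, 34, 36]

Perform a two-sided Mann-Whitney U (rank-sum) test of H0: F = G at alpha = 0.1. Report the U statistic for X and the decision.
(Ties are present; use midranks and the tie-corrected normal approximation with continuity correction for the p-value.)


Step 1: Combine and sort all 10 observations; assign midranks.
sorted (value, group): (11,X), (14,X), (14,Y), (19,X), (24,Y), (25,X), (26,Y), (29,X), (34,Y), (36,Y)
ranks: 11->1, 14->2.5, 14->2.5, 19->4, 24->5, 25->6, 26->7, 29->8, 34->9, 36->10
Step 2: Rank sum for X: R1 = 1 + 2.5 + 4 + 6 + 8 = 21.5.
Step 3: U_X = R1 - n1(n1+1)/2 = 21.5 - 5*6/2 = 21.5 - 15 = 6.5.
       U_Y = n1*n2 - U_X = 25 - 6.5 = 18.5.
Step 4: Ties are present, so use the tie-corrected normal approximation (with continuity correction) for the p-value.
Step 5: p-value = 0.249153; compare to alpha = 0.1. fail to reject H0.

U_X = 6.5, p = 0.249153, fail to reject H0 at alpha = 0.1.


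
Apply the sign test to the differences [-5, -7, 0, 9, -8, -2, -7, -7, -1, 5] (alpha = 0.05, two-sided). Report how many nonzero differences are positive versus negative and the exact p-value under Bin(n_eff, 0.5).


Step 1: Discard zero differences. Original n = 10; n_eff = number of nonzero differences = 9.
Nonzero differences (with sign): -5, -7, +9, -8, -2, -7, -7, -1, +5
Step 2: Count signs: positive = 2, negative = 7.
Step 3: Under H0: P(positive) = 0.5, so the number of positives S ~ Bin(9, 0.5).
Step 4: Two-sided exact p-value = sum of Bin(9,0.5) probabilities at or below the observed probability = 0.179688.
Step 5: alpha = 0.05. fail to reject H0.

n_eff = 9, pos = 2, neg = 7, p = 0.179688, fail to reject H0.


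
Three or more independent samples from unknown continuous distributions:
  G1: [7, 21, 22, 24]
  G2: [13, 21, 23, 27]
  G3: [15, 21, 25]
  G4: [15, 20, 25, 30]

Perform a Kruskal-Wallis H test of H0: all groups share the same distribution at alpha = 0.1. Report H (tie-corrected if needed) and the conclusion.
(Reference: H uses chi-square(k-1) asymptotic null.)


Step 1: Combine all N = 15 observations and assign midranks.
sorted (value, group, rank): (7,G1,1), (13,G2,2), (15,G3,3.5), (15,G4,3.5), (20,G4,5), (21,G1,7), (21,G2,7), (21,G3,7), (22,G1,9), (23,G2,10), (24,G1,11), (25,G3,12.5), (25,G4,12.5), (27,G2,14), (30,G4,15)
Step 2: Sum ranks within each group.
R_1 = 28 (n_1 = 4)
R_2 = 33 (n_2 = 4)
R_3 = 23 (n_3 = 3)
R_4 = 36 (n_4 = 4)
Step 3: H = 12/(N(N+1)) * sum(R_i^2/n_i) - 3(N+1)
     = 12/(15*16) * (28^2/4 + 33^2/4 + 23^2/3 + 36^2/4) - 3*16
     = 0.050000 * 968.583 - 48
     = 0.429167.
Step 4: Ties present; correction factor C = 1 - 36/(15^3 - 15) = 0.989286. Corrected H = 0.429167 / 0.989286 = 0.433815.
Step 5: Under H0, H ~ chi^2(3); p-value = 0.933172.
Step 6: alpha = 0.1. fail to reject H0.

H = 0.4338, df = 3, p = 0.933172, fail to reject H0.


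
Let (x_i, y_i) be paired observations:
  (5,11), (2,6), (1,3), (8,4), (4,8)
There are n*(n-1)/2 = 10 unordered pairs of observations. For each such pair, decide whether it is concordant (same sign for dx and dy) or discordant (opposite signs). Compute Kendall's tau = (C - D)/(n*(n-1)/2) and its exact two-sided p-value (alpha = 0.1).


Step 1: Enumerate the 10 unordered pairs (i,j) with i<j and classify each by sign(x_j-x_i) * sign(y_j-y_i).
  (1,2):dx=-3,dy=-5->C; (1,3):dx=-4,dy=-8->C; (1,4):dx=+3,dy=-7->D; (1,5):dx=-1,dy=-3->C
  (2,3):dx=-1,dy=-3->C; (2,4):dx=+6,dy=-2->D; (2,5):dx=+2,dy=+2->C; (3,4):dx=+7,dy=+1->C
  (3,5):dx=+3,dy=+5->C; (4,5):dx=-4,dy=+4->D
Step 2: C = 7, D = 3, total pairs = 10.
Step 3: tau = (C - D)/(n(n-1)/2) = (7 - 3)/10 = 0.400000.
Step 4: Exact two-sided p-value (enumerate n! = 120 permutations of y under H0): p = 0.483333.
Step 5: alpha = 0.1. fail to reject H0.

tau_b = 0.4000 (C=7, D=3), p = 0.483333, fail to reject H0.


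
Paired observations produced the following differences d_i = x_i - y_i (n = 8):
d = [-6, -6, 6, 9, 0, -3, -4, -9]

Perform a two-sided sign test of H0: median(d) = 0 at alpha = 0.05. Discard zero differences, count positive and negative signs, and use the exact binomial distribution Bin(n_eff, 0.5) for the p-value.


Step 1: Discard zero differences. Original n = 8; n_eff = number of nonzero differences = 7.
Nonzero differences (with sign): -6, -6, +6, +9, -3, -4, -9
Step 2: Count signs: positive = 2, negative = 5.
Step 3: Under H0: P(positive) = 0.5, so the number of positives S ~ Bin(7, 0.5).
Step 4: Two-sided exact p-value = sum of Bin(7,0.5) probabilities at or below the observed probability = 0.453125.
Step 5: alpha = 0.05. fail to reject H0.

n_eff = 7, pos = 2, neg = 5, p = 0.453125, fail to reject H0.


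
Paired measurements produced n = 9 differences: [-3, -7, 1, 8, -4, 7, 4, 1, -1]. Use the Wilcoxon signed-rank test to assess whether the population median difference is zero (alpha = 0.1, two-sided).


Step 1: Drop any zero differences (none here) and take |d_i|.
|d| = [3, 7, 1, 8, 4, 7, 4, 1, 1]
Step 2: Midrank |d_i| (ties get averaged ranks).
ranks: |3|->4, |7|->7.5, |1|->2, |8|->9, |4|->5.5, |7|->7.5, |4|->5.5, |1|->2, |1|->2
Step 3: Attach original signs; sum ranks with positive sign and with negative sign.
W+ = 2 + 9 + 7.5 + 5.5 + 2 = 26
W- = 4 + 7.5 + 5.5 + 2 = 19
(Check: W+ + W- = 45 should equal n(n+1)/2 = 45.)
Step 4: Test statistic W = min(W+, W-) = 19.
Step 5: Ties in |d|, so use the tie-corrected normal approximation.
        E[W] = n(n+1)/4 = 9*10/4 = 22.5.
        Tie groups: |d|=1 (t=3), |d|=4 (t=2), |d|=7 (t=2); sum(t^3 - t) = 36.
        Var[W] = n(n+1)(2n+1)/24 - sum(t^3-t)/48 = 1710/24 - 36/48 = 70.5.
        z = (W - E[W]) / sqrt(Var[W]) = (19 - 22.5) / 8.3964 = -0.4168.
        Two-sided p = 2*Phi(z) = 0.676793.
Step 6: alpha = 0.1. fail to reject H0.

W+ = 26, W- = 19, W = min = 19, p = 0.676793, fail to reject H0.


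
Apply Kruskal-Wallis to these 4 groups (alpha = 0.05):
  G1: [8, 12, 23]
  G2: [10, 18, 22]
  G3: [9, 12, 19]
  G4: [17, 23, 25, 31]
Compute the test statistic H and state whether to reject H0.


Step 1: Combine all N = 13 observations and assign midranks.
sorted (value, group, rank): (8,G1,1), (9,G3,2), (10,G2,3), (12,G1,4.5), (12,G3,4.5), (17,G4,6), (18,G2,7), (19,G3,8), (22,G2,9), (23,G1,10.5), (23,G4,10.5), (25,G4,12), (31,G4,13)
Step 2: Sum ranks within each group.
R_1 = 16 (n_1 = 3)
R_2 = 19 (n_2 = 3)
R_3 = 14.5 (n_3 = 3)
R_4 = 41.5 (n_4 = 4)
Step 3: H = 12/(N(N+1)) * sum(R_i^2/n_i) - 3(N+1)
     = 12/(13*14) * (16^2/3 + 19^2/3 + 14.5^2/3 + 41.5^2/4) - 3*14
     = 0.065934 * 706.312 - 42
     = 4.570055.
Step 4: Ties present; correction factor C = 1 - 12/(13^3 - 13) = 0.994505. Corrected H = 4.570055 / 0.994505 = 4.595304.
Step 5: Under H0, H ~ chi^2(3); p-value = 0.203945.
Step 6: alpha = 0.05. fail to reject H0.

H = 4.5953, df = 3, p = 0.203945, fail to reject H0.


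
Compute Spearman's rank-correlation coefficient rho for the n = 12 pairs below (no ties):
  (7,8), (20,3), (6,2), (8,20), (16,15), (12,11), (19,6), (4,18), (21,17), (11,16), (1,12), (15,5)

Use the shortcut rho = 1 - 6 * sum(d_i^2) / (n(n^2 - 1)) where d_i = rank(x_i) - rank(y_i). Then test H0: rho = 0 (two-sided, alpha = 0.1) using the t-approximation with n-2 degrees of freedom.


Step 1: Rank x and y separately (midranks; no ties here).
rank(x): 7->4, 20->11, 6->3, 8->5, 16->9, 12->7, 19->10, 4->2, 21->12, 11->6, 1->1, 15->8
rank(y): 8->5, 3->2, 2->1, 20->12, 15->8, 11->6, 6->4, 18->11, 17->10, 16->9, 12->7, 5->3
Step 2: d_i = R_x(i) - R_y(i); compute d_i^2.
  (4-5)^2=1, (11-2)^2=81, (3-1)^2=4, (5-12)^2=49, (9-8)^2=1, (7-6)^2=1, (10-4)^2=36, (2-11)^2=81, (12-10)^2=4, (6-9)^2=9, (1-7)^2=36, (8-3)^2=25
sum(d^2) = 328.
Step 3: rho = 1 - 6*328 / (12*(12^2 - 1)) = 1 - 1968/1716 = -0.146853.
Step 4: Under H0, t = rho * sqrt((n-2)/(1-rho^2)) = -0.4695 ~ t(10).
Step 5: Two-sided p-value from the t-distribution with 10 df = 0.648796.
Step 6: alpha = 0.1. fail to reject H0.

rho = -0.1469, p = 0.648796, fail to reject H0 at alpha = 0.1.


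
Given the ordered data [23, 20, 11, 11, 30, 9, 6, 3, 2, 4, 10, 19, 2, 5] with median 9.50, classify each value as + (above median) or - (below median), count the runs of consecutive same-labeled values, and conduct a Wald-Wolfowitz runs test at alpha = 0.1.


Step 1: Compute median = 9.50; label A = above, B = below.
Labels in order: AAAAABBBBBAABB  (n_A = 7, n_B = 7)
Step 2: Count runs R = 4.
Step 3: Under H0 (random ordering), E[R] = 2*n_A*n_B/(n_A+n_B) + 1 = 2*7*7/14 + 1 = 8.0000.
        Var[R] = 2*n_A*n_B*(2*n_A*n_B - n_A - n_B) / ((n_A+n_B)^2 * (n_A+n_B-1)) = 8232/2548 = 3.2308.
        SD[R] = 1.7974.
Step 4: Continuity-corrected z = (R + 0.5 - E[R]) / SD[R] = (4 + 0.5 - 8.0000) / 1.7974 = -1.9472.
Step 5: Two-sided p-value via normal approximation = 2*(1 - Phi(|z|)) = 0.051508.
Step 6: alpha = 0.1. reject H0.

R = 4, z = -1.9472, p = 0.051508, reject H0.


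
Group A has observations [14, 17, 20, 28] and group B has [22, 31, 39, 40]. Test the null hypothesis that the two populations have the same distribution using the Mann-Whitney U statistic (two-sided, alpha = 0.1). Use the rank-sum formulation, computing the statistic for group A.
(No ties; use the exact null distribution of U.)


Step 1: Combine and sort all 8 observations; assign midranks.
sorted (value, group): (14,X), (17,X), (20,X), (22,Y), (28,X), (31,Y), (39,Y), (40,Y)
ranks: 14->1, 17->2, 20->3, 22->4, 28->5, 31->6, 39->7, 40->8
Step 2: Rank sum for X: R1 = 1 + 2 + 3 + 5 = 11.
Step 3: U_X = R1 - n1(n1+1)/2 = 11 - 4*5/2 = 11 - 10 = 1.
       U_Y = n1*n2 - U_X = 16 - 1 = 15.
Step 4: No ties, so the exact null distribution of U (based on enumerating the C(8,4) = 70 equally likely rank assignments) gives the two-sided p-value.
Step 5: p-value = 0.057143; compare to alpha = 0.1. reject H0.

U_X = 1, p = 0.057143, reject H0 at alpha = 0.1.


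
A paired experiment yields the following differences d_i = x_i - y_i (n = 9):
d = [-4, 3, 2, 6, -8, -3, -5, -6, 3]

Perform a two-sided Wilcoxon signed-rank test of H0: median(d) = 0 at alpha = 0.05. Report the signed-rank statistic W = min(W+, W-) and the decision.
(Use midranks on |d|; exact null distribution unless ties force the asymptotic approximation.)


Step 1: Drop any zero differences (none here) and take |d_i|.
|d| = [4, 3, 2, 6, 8, 3, 5, 6, 3]
Step 2: Midrank |d_i| (ties get averaged ranks).
ranks: |4|->5, |3|->3, |2|->1, |6|->7.5, |8|->9, |3|->3, |5|->6, |6|->7.5, |3|->3
Step 3: Attach original signs; sum ranks with positive sign and with negative sign.
W+ = 3 + 1 + 7.5 + 3 = 14.5
W- = 5 + 9 + 3 + 6 + 7.5 = 30.5
(Check: W+ + W- = 45 should equal n(n+1)/2 = 45.)
Step 4: Test statistic W = min(W+, W-) = 14.5.
Step 5: Ties in |d|, so use the tie-corrected normal approximation.
        E[W] = n(n+1)/4 = 9*10/4 = 22.5.
        Tie groups: |d|=3 (t=3), |d|=6 (t=2); sum(t^3 - t) = 30.
        Var[W] = n(n+1)(2n+1)/24 - sum(t^3-t)/48 = 1710/24 - 30/48 = 70.625.
        z = (W - E[W]) / sqrt(Var[W]) = (14.5 - 22.5) / 8.4039 = -0.9519.
        Two-sided p = 2*Phi(z) = 0.341126.
Step 6: alpha = 0.05. fail to reject H0.

W+ = 14.5, W- = 30.5, W = min = 14.5, p = 0.341126, fail to reject H0.


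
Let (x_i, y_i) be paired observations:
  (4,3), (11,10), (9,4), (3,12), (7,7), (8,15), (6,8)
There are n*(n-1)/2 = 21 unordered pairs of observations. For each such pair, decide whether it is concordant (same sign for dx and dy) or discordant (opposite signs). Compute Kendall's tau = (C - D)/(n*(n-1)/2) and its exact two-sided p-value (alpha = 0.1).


Step 1: Enumerate the 21 unordered pairs (i,j) with i<j and classify each by sign(x_j-x_i) * sign(y_j-y_i).
  (1,2):dx=+7,dy=+7->C; (1,3):dx=+5,dy=+1->C; (1,4):dx=-1,dy=+9->D; (1,5):dx=+3,dy=+4->C
  (1,6):dx=+4,dy=+12->C; (1,7):dx=+2,dy=+5->C; (2,3):dx=-2,dy=-6->C; (2,4):dx=-8,dy=+2->D
  (2,5):dx=-4,dy=-3->C; (2,6):dx=-3,dy=+5->D; (2,7):dx=-5,dy=-2->C; (3,4):dx=-6,dy=+8->D
  (3,5):dx=-2,dy=+3->D; (3,6):dx=-1,dy=+11->D; (3,7):dx=-3,dy=+4->D; (4,5):dx=+4,dy=-5->D
  (4,6):dx=+5,dy=+3->C; (4,7):dx=+3,dy=-4->D; (5,6):dx=+1,dy=+8->C; (5,7):dx=-1,dy=+1->D
  (6,7):dx=-2,dy=-7->C
Step 2: C = 11, D = 10, total pairs = 21.
Step 3: tau = (C - D)/(n(n-1)/2) = (11 - 10)/21 = 0.047619.
Step 4: Exact two-sided p-value (enumerate n! = 5040 permutations of y under H0): p = 1.000000.
Step 5: alpha = 0.1. fail to reject H0.

tau_b = 0.0476 (C=11, D=10), p = 1.000000, fail to reject H0.


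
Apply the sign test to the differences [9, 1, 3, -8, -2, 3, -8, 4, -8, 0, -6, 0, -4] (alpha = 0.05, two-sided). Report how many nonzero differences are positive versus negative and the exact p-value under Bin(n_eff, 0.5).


Step 1: Discard zero differences. Original n = 13; n_eff = number of nonzero differences = 11.
Nonzero differences (with sign): +9, +1, +3, -8, -2, +3, -8, +4, -8, -6, -4
Step 2: Count signs: positive = 5, negative = 6.
Step 3: Under H0: P(positive) = 0.5, so the number of positives S ~ Bin(11, 0.5).
Step 4: Two-sided exact p-value = sum of Bin(11,0.5) probabilities at or below the observed probability = 1.000000.
Step 5: alpha = 0.05. fail to reject H0.

n_eff = 11, pos = 5, neg = 6, p = 1.000000, fail to reject H0.


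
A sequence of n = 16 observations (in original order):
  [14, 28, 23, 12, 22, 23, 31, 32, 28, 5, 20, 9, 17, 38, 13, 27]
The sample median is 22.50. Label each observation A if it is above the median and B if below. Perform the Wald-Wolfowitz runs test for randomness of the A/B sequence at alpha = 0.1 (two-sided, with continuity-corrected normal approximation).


Step 1: Compute median = 22.50; label A = above, B = below.
Labels in order: BAABBAAAABBBBABA  (n_A = 8, n_B = 8)
Step 2: Count runs R = 8.
Step 3: Under H0 (random ordering), E[R] = 2*n_A*n_B/(n_A+n_B) + 1 = 2*8*8/16 + 1 = 9.0000.
        Var[R] = 2*n_A*n_B*(2*n_A*n_B - n_A - n_B) / ((n_A+n_B)^2 * (n_A+n_B-1)) = 14336/3840 = 3.7333.
        SD[R] = 1.9322.
Step 4: Continuity-corrected z = (R + 0.5 - E[R]) / SD[R] = (8 + 0.5 - 9.0000) / 1.9322 = -0.2588.
Step 5: Two-sided p-value via normal approximation = 2*(1 - Phi(|z|)) = 0.795809.
Step 6: alpha = 0.1. fail to reject H0.

R = 8, z = -0.2588, p = 0.795809, fail to reject H0.


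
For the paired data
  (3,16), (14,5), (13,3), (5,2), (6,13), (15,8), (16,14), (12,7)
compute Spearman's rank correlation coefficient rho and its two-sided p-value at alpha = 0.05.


Step 1: Rank x and y separately (midranks; no ties here).
rank(x): 3->1, 14->6, 13->5, 5->2, 6->3, 15->7, 16->8, 12->4
rank(y): 16->8, 5->3, 3->2, 2->1, 13->6, 8->5, 14->7, 7->4
Step 2: d_i = R_x(i) - R_y(i); compute d_i^2.
  (1-8)^2=49, (6-3)^2=9, (5-2)^2=9, (2-1)^2=1, (3-6)^2=9, (7-5)^2=4, (8-7)^2=1, (4-4)^2=0
sum(d^2) = 82.
Step 3: rho = 1 - 6*82 / (8*(8^2 - 1)) = 1 - 492/504 = 0.023810.
Step 4: Under H0, t = rho * sqrt((n-2)/(1-rho^2)) = 0.0583 ~ t(6).
Step 5: Two-sided p-value from the t-distribution with 6 df = 0.955374.
Step 6: alpha = 0.05. fail to reject H0.

rho = 0.0238, p = 0.955374, fail to reject H0 at alpha = 0.05.


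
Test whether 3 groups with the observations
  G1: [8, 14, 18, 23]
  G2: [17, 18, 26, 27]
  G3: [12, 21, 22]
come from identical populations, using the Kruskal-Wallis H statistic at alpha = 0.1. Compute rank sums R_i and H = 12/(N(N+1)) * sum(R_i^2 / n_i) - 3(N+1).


Step 1: Combine all N = 11 observations and assign midranks.
sorted (value, group, rank): (8,G1,1), (12,G3,2), (14,G1,3), (17,G2,4), (18,G1,5.5), (18,G2,5.5), (21,G3,7), (22,G3,8), (23,G1,9), (26,G2,10), (27,G2,11)
Step 2: Sum ranks within each group.
R_1 = 18.5 (n_1 = 4)
R_2 = 30.5 (n_2 = 4)
R_3 = 17 (n_3 = 3)
Step 3: H = 12/(N(N+1)) * sum(R_i^2/n_i) - 3(N+1)
     = 12/(11*12) * (18.5^2/4 + 30.5^2/4 + 17^2/3) - 3*12
     = 0.090909 * 414.458 - 36
     = 1.678030.
Step 4: Ties present; correction factor C = 1 - 6/(11^3 - 11) = 0.995455. Corrected H = 1.678030 / 0.995455 = 1.685693.
Step 5: Under H0, H ~ chi^2(2); p-value = 0.430484.
Step 6: alpha = 0.1. fail to reject H0.

H = 1.6857, df = 2, p = 0.430484, fail to reject H0.


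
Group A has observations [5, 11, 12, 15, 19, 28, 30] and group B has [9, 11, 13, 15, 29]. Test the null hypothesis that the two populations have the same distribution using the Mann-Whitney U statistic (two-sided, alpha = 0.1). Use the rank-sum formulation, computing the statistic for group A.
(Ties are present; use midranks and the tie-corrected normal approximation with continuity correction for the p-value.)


Step 1: Combine and sort all 12 observations; assign midranks.
sorted (value, group): (5,X), (9,Y), (11,X), (11,Y), (12,X), (13,Y), (15,X), (15,Y), (19,X), (28,X), (29,Y), (30,X)
ranks: 5->1, 9->2, 11->3.5, 11->3.5, 12->5, 13->6, 15->7.5, 15->7.5, 19->9, 28->10, 29->11, 30->12
Step 2: Rank sum for X: R1 = 1 + 3.5 + 5 + 7.5 + 9 + 10 + 12 = 48.
Step 3: U_X = R1 - n1(n1+1)/2 = 48 - 7*8/2 = 48 - 28 = 20.
       U_Y = n1*n2 - U_X = 35 - 20 = 15.
Step 4: Ties are present, so use the tie-corrected normal approximation (with continuity correction) for the p-value.
Step 5: p-value = 0.744469; compare to alpha = 0.1. fail to reject H0.

U_X = 20, p = 0.744469, fail to reject H0 at alpha = 0.1.


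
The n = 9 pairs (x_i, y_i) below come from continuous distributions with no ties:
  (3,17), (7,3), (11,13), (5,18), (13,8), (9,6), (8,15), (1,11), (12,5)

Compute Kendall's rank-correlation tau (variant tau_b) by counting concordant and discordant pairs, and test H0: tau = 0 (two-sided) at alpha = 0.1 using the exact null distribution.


Step 1: Enumerate the 36 unordered pairs (i,j) with i<j and classify each by sign(x_j-x_i) * sign(y_j-y_i).
  (1,2):dx=+4,dy=-14->D; (1,3):dx=+8,dy=-4->D; (1,4):dx=+2,dy=+1->C; (1,5):dx=+10,dy=-9->D
  (1,6):dx=+6,dy=-11->D; (1,7):dx=+5,dy=-2->D; (1,8):dx=-2,dy=-6->C; (1,9):dx=+9,dy=-12->D
  (2,3):dx=+4,dy=+10->C; (2,4):dx=-2,dy=+15->D; (2,5):dx=+6,dy=+5->C; (2,6):dx=+2,dy=+3->C
  (2,7):dx=+1,dy=+12->C; (2,8):dx=-6,dy=+8->D; (2,9):dx=+5,dy=+2->C; (3,4):dx=-6,dy=+5->D
  (3,5):dx=+2,dy=-5->D; (3,6):dx=-2,dy=-7->C; (3,7):dx=-3,dy=+2->D; (3,8):dx=-10,dy=-2->C
  (3,9):dx=+1,dy=-8->D; (4,5):dx=+8,dy=-10->D; (4,6):dx=+4,dy=-12->D; (4,7):dx=+3,dy=-3->D
  (4,8):dx=-4,dy=-7->C; (4,9):dx=+7,dy=-13->D; (5,6):dx=-4,dy=-2->C; (5,7):dx=-5,dy=+7->D
  (5,8):dx=-12,dy=+3->D; (5,9):dx=-1,dy=-3->C; (6,7):dx=-1,dy=+9->D; (6,8):dx=-8,dy=+5->D
  (6,9):dx=+3,dy=-1->D; (7,8):dx=-7,dy=-4->C; (7,9):dx=+4,dy=-10->D; (8,9):dx=+11,dy=-6->D
Step 2: C = 13, D = 23, total pairs = 36.
Step 3: tau = (C - D)/(n(n-1)/2) = (13 - 23)/36 = -0.277778.
Step 4: Exact two-sided p-value (enumerate n! = 362880 permutations of y under H0): p = 0.358488.
Step 5: alpha = 0.1. fail to reject H0.

tau_b = -0.2778 (C=13, D=23), p = 0.358488, fail to reject H0.


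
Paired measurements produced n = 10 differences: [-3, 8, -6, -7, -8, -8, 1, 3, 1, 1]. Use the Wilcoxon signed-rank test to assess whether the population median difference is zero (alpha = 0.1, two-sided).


Step 1: Drop any zero differences (none here) and take |d_i|.
|d| = [3, 8, 6, 7, 8, 8, 1, 3, 1, 1]
Step 2: Midrank |d_i| (ties get averaged ranks).
ranks: |3|->4.5, |8|->9, |6|->6, |7|->7, |8|->9, |8|->9, |1|->2, |3|->4.5, |1|->2, |1|->2
Step 3: Attach original signs; sum ranks with positive sign and with negative sign.
W+ = 9 + 2 + 4.5 + 2 + 2 = 19.5
W- = 4.5 + 6 + 7 + 9 + 9 = 35.5
(Check: W+ + W- = 55 should equal n(n+1)/2 = 55.)
Step 4: Test statistic W = min(W+, W-) = 19.5.
Step 5: Ties in |d|, so use the tie-corrected normal approximation.
        E[W] = n(n+1)/4 = 10*11/4 = 27.5.
        Tie groups: |d|=1 (t=3), |d|=3 (t=2), |d|=8 (t=3); sum(t^3 - t) = 54.
        Var[W] = n(n+1)(2n+1)/24 - sum(t^3-t)/48 = 2310/24 - 54/48 = 95.125.
        z = (W - E[W]) / sqrt(Var[W]) = (19.5 - 27.5) / 9.7532 = -0.8202.
        Two-sided p = 2*Phi(z) = 0.412077.
Step 6: alpha = 0.1. fail to reject H0.

W+ = 19.5, W- = 35.5, W = min = 19.5, p = 0.412077, fail to reject H0.


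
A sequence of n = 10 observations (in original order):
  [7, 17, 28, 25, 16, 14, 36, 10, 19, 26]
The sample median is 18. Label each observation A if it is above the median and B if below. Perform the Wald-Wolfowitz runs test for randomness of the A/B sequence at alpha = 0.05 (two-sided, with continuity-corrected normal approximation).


Step 1: Compute median = 18; label A = above, B = below.
Labels in order: BBAABBABAA  (n_A = 5, n_B = 5)
Step 2: Count runs R = 6.
Step 3: Under H0 (random ordering), E[R] = 2*n_A*n_B/(n_A+n_B) + 1 = 2*5*5/10 + 1 = 6.0000.
        Var[R] = 2*n_A*n_B*(2*n_A*n_B - n_A - n_B) / ((n_A+n_B)^2 * (n_A+n_B-1)) = 2000/900 = 2.2222.
        SD[R] = 1.4907.
Step 4: R = E[R], so z = 0 with no continuity correction.
Step 5: Two-sided p-value via normal approximation = 2*(1 - Phi(|z|)) = 1.000000.
Step 6: alpha = 0.05. fail to reject H0.

R = 6, z = 0.0000, p = 1.000000, fail to reject H0.


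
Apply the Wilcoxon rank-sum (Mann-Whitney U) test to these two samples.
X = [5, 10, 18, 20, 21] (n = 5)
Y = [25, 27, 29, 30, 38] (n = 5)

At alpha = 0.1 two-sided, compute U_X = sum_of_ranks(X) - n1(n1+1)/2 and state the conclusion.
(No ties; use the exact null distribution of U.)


Step 1: Combine and sort all 10 observations; assign midranks.
sorted (value, group): (5,X), (10,X), (18,X), (20,X), (21,X), (25,Y), (27,Y), (29,Y), (30,Y), (38,Y)
ranks: 5->1, 10->2, 18->3, 20->4, 21->5, 25->6, 27->7, 29->8, 30->9, 38->10
Step 2: Rank sum for X: R1 = 1 + 2 + 3 + 4 + 5 = 15.
Step 3: U_X = R1 - n1(n1+1)/2 = 15 - 5*6/2 = 15 - 15 = 0.
       U_Y = n1*n2 - U_X = 25 - 0 = 25.
Step 4: No ties, so the exact null distribution of U (based on enumerating the C(10,5) = 252 equally likely rank assignments) gives the two-sided p-value.
Step 5: p-value = 0.007937; compare to alpha = 0.1. reject H0.

U_X = 0, p = 0.007937, reject H0 at alpha = 0.1.


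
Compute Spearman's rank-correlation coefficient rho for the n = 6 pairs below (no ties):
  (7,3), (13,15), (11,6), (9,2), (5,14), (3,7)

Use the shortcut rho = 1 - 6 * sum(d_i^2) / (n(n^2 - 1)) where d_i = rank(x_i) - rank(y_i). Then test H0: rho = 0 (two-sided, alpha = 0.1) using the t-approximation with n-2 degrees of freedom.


Step 1: Rank x and y separately (midranks; no ties here).
rank(x): 7->3, 13->6, 11->5, 9->4, 5->2, 3->1
rank(y): 3->2, 15->6, 6->3, 2->1, 14->5, 7->4
Step 2: d_i = R_x(i) - R_y(i); compute d_i^2.
  (3-2)^2=1, (6-6)^2=0, (5-3)^2=4, (4-1)^2=9, (2-5)^2=9, (1-4)^2=9
sum(d^2) = 32.
Step 3: rho = 1 - 6*32 / (6*(6^2 - 1)) = 1 - 192/210 = 0.085714.
Step 4: Under H0, t = rho * sqrt((n-2)/(1-rho^2)) = 0.1721 ~ t(4).
Step 5: Two-sided p-value from the t-distribution with 4 df = 0.871743.
Step 6: alpha = 0.1. fail to reject H0.

rho = 0.0857, p = 0.871743, fail to reject H0 at alpha = 0.1.
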